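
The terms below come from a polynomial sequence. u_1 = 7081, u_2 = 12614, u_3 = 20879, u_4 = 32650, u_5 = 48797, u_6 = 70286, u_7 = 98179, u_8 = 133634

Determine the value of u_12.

5533  8265  11771  16147  21489  27893  35455
2732  3506  4376  5342  6404  7562
774  870  966  1062  1158
96  96  96  96
Constant fourth difference = 96, so extend:
1158 + 96 = 1254;  7562 + 1254 = 8816;  35455 + 8816 = 44271;  133634 + 44271 = 177905
1254 + 96 = 1350;  8816 + 1350 = 10166;  44271 + 10166 = 54437;  177905 + 54437 = 232342
1350 + 96 = 1446;  10166 + 1446 = 11612;  54437 + 11612 = 66049;  232342 + 66049 = 298391
1446 + 96 = 1542;  11612 + 1542 = 13154;  66049 + 13154 = 79203;  298391 + 79203 = 377594

377594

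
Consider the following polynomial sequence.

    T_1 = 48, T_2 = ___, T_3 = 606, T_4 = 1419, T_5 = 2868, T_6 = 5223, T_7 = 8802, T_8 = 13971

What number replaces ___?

207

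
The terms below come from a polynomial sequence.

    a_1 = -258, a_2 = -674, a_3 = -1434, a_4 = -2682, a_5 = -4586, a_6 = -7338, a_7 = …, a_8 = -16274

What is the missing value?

-11154

Using the first 6 terms:
D1: -416, -760, -1248, -1904, -2752
D2: -344, -488, -656, -848
D3: -144, -168, -192
D4: -24, -24
Constant fourth difference = -24.
Extend forward: -192 − 24 = -216;  -848 − 216 = -1064;  -2752 − 1064 = -3816;  -7338 − 3816 = -11154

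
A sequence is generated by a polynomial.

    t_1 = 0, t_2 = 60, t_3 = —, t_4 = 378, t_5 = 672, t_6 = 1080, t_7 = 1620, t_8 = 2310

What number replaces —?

Using the last 5 terms:
D1: 294  408  540  690
D2: 114  132  150
D3: 18  18
Constant third difference = 18.
Extend backward: 114 − 18 = 96;  294 − 96 = 198;  378 − 198 = 180

180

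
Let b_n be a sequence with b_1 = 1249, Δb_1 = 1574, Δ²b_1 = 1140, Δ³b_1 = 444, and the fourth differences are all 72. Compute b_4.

9835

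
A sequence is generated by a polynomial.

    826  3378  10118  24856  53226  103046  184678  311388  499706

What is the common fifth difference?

360

First differences: 2552, 6740, 14738, 28370, 49820, 81632, 126710, 188318
Second differences: 4188, 7998, 13632, 21450, 31812, 45078, 61608
Third differences: 3810, 5634, 7818, 10362, 13266, 16530
Fourth differences: 1824, 2184, 2544, 2904, 3264
Fifth differences: 360, 360, 360, 360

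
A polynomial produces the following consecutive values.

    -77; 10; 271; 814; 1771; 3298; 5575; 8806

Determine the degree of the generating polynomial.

Δ: 87, 261, 543, 957, 1527, 2277, 3231
Δ²: 174, 282, 414, 570, 750, 954
Δ³: 108, 132, 156, 180, 204
Δ⁴: 24, 24, 24, 24
The fourth differences are constant, so the polynomial has degree 4.

4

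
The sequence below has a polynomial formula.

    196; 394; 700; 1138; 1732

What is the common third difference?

Δ: 198, 306, 438, 594
Δ²: 108, 132, 156
Δ³: 24, 24

24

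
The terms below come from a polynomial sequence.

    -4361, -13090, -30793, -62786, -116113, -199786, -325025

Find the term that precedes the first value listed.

-778

D1: -8729, -17703, -31993, -53327, -83673, -125239
D2: -8974, -14290, -21334, -30346, -41566
D3: -5316, -7044, -9012, -11220
D4: -1728, -1968, -2208
D5: -240, -240
The fifth differences are constant at -240.
Work back: -1728 + 240 = -1488;  -5316 + 1488 = -3828;  -8974 + 3828 = -5146;  -8729 + 5146 = -3583;  -4361 + 3583 = -778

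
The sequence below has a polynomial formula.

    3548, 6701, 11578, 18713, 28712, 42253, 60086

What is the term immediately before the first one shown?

First differences: 3153  4877  7135  9999  13541  17833
Second differences: 1724  2258  2864  3542  4292
Third differences: 534  606  678  750
Fourth differences: 72  72  72
The fourth differences are constant at 72.
Work back: 534 − 72 = 462;  1724 − 462 = 1262;  3153 − 1262 = 1891;  3548 − 1891 = 1657

1657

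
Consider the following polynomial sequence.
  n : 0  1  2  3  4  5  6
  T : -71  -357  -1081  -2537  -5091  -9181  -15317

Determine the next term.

-24081

First differences: -286, -724, -1456, -2554, -4090, -6136
Second differences: -438, -732, -1098, -1536, -2046
Third differences: -294, -366, -438, -510
Fourth differences: -72, -72, -72
Constant fourth difference = -72, so extend:
-510 − 72 = -582;  -2046 − 582 = -2628;  -6136 − 2628 = -8764;  -15317 − 8764 = -24081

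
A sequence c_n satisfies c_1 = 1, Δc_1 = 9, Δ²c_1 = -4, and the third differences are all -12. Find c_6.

Build the table forward from the leading diagonal:
Δ³: -12  -12  -12  -12  -12  -12
Δ²: -4  -16  -28  -40  -52  -64
Δ: 9  5  -11  -39  -79  -131
c: 1  10  15  4  -35  -114

-114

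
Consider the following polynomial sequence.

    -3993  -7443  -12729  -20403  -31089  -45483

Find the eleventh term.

D1: -3450, -5286, -7674, -10686, -14394
D2: -1836, -2388, -3012, -3708
D3: -552, -624, -696
D4: -72, -72
The fourth differences are constant (-72).
-696 − 72 = -768;  -3708 − 768 = -4476;  -14394 − 4476 = -18870;  -45483 − 18870 = -64353
-768 − 72 = -840;  -4476 − 840 = -5316;  -18870 − 5316 = -24186;  -64353 − 24186 = -88539
-840 − 72 = -912;  -5316 − 912 = -6228;  -24186 − 6228 = -30414;  -88539 − 30414 = -118953
-912 − 72 = -984;  -6228 − 984 = -7212;  -30414 − 7212 = -37626;  -118953 − 37626 = -156579
-984 − 72 = -1056;  -7212 − 1056 = -8268;  -37626 − 8268 = -45894;  -156579 − 45894 = -202473

-202473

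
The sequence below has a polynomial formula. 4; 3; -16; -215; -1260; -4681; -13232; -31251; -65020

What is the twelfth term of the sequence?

-360367

First differences: -1, -19, -199, -1045, -3421, -8551, -18019, -33769
Second differences: -18, -180, -846, -2376, -5130, -9468, -15750
Third differences: -162, -666, -1530, -2754, -4338, -6282
Fourth differences: -504, -864, -1224, -1584, -1944
Fifth differences: -360, -360, -360, -360
Constant fifth difference = -360, so extend:
-1944 − 360 = -2304;  -6282 − 2304 = -8586;  -15750 − 8586 = -24336;  -33769 − 24336 = -58105;  -65020 − 58105 = -123125
-2304 − 360 = -2664;  -8586 − 2664 = -11250;  -24336 − 11250 = -35586;  -58105 − 35586 = -93691;  -123125 − 93691 = -216816
-2664 − 360 = -3024;  -11250 − 3024 = -14274;  -35586 − 14274 = -49860;  -93691 − 49860 = -143551;  -216816 − 143551 = -360367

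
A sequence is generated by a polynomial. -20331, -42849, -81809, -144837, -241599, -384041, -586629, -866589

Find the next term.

-1244147

First differences: -22518  -38960  -63028  -96762  -142442  -202588  -279960
Second differences: -16442  -24068  -33734  -45680  -60146  -77372
Third differences: -7626  -9666  -11946  -14466  -17226
Fourth differences: -2040  -2280  -2520  -2760
Fifth differences: -240  -240  -240
The fifth differences are constant (-240).
-2760 − 240 = -3000;  -17226 − 3000 = -20226;  -77372 − 20226 = -97598;  -279960 − 97598 = -377558;  -866589 − 377558 = -1244147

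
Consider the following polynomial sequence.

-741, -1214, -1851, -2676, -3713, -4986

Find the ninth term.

-10461

D1: -473, -637, -825, -1037, -1273
D2: -164, -188, -212, -236
D3: -24, -24, -24
Third differences constant at -24.
-236 − 24 = -260;  -1273 − 260 = -1533;  -4986 − 1533 = -6519
-260 − 24 = -284;  -1533 − 284 = -1817;  -6519 − 1817 = -8336
-284 − 24 = -308;  -1817 − 308 = -2125;  -8336 − 2125 = -10461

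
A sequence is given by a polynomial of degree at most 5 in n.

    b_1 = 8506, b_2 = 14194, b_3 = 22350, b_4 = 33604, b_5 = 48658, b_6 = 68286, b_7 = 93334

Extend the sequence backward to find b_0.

5688  8156  11254  15054  19628  25048
2468  3098  3800  4574  5420
630  702  774  846
72  72  72
The fourth differences are constant at 72.
Work back: 630 − 72 = 558;  2468 − 558 = 1910;  5688 − 1910 = 3778;  8506 − 3778 = 4728

4728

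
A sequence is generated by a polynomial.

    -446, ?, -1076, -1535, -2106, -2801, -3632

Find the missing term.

Using the last 5 terms:
D1: -459  -571  -695  -831
D2: -112  -124  -136
D3: -12  -12
Constant third difference = -12.
Extend backward: -112 + 12 = -100;  -459 + 100 = -359;  -1076 + 359 = -717

-717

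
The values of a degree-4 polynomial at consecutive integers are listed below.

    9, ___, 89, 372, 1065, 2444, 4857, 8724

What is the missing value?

Using the last 6 terms:
First differences: 283  693  1379  2413  3867
Second differences: 410  686  1034  1454
Third differences: 276  348  420
Fourth differences: 72  72
Constant fourth difference = 72.
Extend backward: 276 − 72 = 204;  410 − 204 = 206;  283 − 206 = 77;  89 − 77 = 12

12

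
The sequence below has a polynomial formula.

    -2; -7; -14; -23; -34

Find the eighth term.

-5  -7  -9  -11
-2  -2  -2
Second differences constant at -2.
-11 − 2 = -13;  -34 − 13 = -47
-13 − 2 = -15;  -47 − 15 = -62
-15 − 2 = -17;  -62 − 17 = -79

-79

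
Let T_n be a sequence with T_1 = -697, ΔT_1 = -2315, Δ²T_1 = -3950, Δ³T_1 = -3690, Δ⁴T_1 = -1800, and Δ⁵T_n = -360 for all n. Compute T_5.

-50217

Build the table forward from the leading diagonal:
Δ⁵: -360  -360  -360  -360  -360
Δ⁴: -1800  -2160  -2520  -2880  -3240
Δ³: -3690  -5490  -7650  -10170  -13050
Δ²: -3950  -7640  -13130  -20780  -30950
Δ: -2315  -6265  -13905  -27035  -47815
T: -697  -3012  -9277  -23182  -50217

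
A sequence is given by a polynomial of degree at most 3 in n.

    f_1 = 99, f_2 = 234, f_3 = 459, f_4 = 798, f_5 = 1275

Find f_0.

30

Δ: 135, 225, 339, 477
Δ²: 90, 114, 138
Δ³: 24, 24
The third differences are constant at 24.
Work back: 90 − 24 = 66;  135 − 66 = 69;  99 − 69 = 30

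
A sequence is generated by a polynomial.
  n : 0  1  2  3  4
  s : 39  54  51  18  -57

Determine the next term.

First differences: 15 , -3 , -33 , -75
Second differences: -18 , -30 , -42
Third differences: -12 , -12
Third differences constant at -12.
-42 − 12 = -54;  -75 − 54 = -129;  -57 − 129 = -186

-186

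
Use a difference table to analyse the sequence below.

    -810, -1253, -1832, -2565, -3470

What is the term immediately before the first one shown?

-485

D1: -443, -579, -733, -905
D2: -136, -154, -172
D3: -18, -18
The third differences are constant at -18.
Work back: -136 + 18 = -118;  -443 + 118 = -325;  -810 + 325 = -485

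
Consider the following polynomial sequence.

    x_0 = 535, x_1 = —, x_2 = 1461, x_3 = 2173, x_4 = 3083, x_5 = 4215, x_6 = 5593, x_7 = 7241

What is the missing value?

923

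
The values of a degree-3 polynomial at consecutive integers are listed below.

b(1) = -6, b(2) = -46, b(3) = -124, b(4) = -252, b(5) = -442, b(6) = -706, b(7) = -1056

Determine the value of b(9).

Δ: -40, -78, -128, -190, -264, -350
Δ²: -38, -50, -62, -74, -86
Δ³: -12, -12, -12, -12
Third differences constant at -12.
-86 − 12 = -98;  -350 − 98 = -448;  -1056 − 448 = -1504
-98 − 12 = -110;  -448 − 110 = -558;  -1504 − 558 = -2062

-2062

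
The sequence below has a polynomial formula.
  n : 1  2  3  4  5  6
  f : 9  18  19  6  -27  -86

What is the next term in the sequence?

First differences: 9 , 1 , -13 , -33 , -59
Second differences: -8 , -14 , -20 , -26
Third differences: -6 , -6 , -6
The third differences are constant (-6).
-26 − 6 = -32;  -59 − 32 = -91;  -86 − 91 = -177

-177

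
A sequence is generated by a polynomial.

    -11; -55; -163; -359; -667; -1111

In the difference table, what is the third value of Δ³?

-24

Δ: -44, -108, -196, -308, -444
Δ²: -64, -88, -112, -136
Δ³: -24, -24, -24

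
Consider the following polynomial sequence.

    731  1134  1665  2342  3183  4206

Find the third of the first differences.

677

D1: 403, 531, 677, 841, 1023
D2: 128, 146, 164, 182
D3: 18, 18, 18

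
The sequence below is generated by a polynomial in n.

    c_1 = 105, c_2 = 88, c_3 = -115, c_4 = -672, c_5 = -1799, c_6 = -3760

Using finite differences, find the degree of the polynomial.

4

-17, -203, -557, -1127, -1961
-186, -354, -570, -834
-168, -216, -264
-48, -48
The fourth differences are constant, so the polynomial has degree 4.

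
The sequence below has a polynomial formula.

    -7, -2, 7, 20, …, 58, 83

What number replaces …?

Using the first 4 terms:
5, 9, 13
4, 4
Constant second difference = 4.
Extend forward: 13 + 4 = 17;  20 + 17 = 37

37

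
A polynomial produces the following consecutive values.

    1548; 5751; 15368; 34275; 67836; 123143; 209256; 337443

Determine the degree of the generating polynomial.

5

First differences: 4203, 9617, 18907, 33561, 55307, 86113, 128187
Second differences: 5414, 9290, 14654, 21746, 30806, 42074
Third differences: 3876, 5364, 7092, 9060, 11268
Fourth differences: 1488, 1728, 1968, 2208
Fifth differences: 240, 240, 240
The fifth differences are constant, so the polynomial has degree 5.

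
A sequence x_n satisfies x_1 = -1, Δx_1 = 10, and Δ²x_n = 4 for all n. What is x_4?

41

Build the table forward from the leading diagonal:
D2: 4, 4, 4, 4
D1: 10, 14, 18, 22
x: -1, 9, 23, 41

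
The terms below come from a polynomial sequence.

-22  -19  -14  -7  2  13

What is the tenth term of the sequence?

77

Δ: 3, 5, 7, 9, 11
Δ²: 2, 2, 2, 2
Constant second difference = 2, so extend:
11 + 2 = 13;  13 + 13 = 26
13 + 2 = 15;  26 + 15 = 41
15 + 2 = 17;  41 + 17 = 58
17 + 2 = 19;  58 + 19 = 77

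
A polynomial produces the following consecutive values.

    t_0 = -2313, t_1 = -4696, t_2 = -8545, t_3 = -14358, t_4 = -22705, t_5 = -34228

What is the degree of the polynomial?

4

Δ: -2383, -3849, -5813, -8347, -11523
Δ²: -1466, -1964, -2534, -3176
Δ³: -498, -570, -642
Δ⁴: -72, -72
The fourth differences are constant, so the polynomial has degree 4.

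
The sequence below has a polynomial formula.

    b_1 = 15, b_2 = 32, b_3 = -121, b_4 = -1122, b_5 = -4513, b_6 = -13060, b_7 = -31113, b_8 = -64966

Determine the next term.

17, -153, -1001, -3391, -8547, -18053, -33853
-170, -848, -2390, -5156, -9506, -15800
-678, -1542, -2766, -4350, -6294
-864, -1224, -1584, -1944
-360, -360, -360
Fifth differences constant at -360.
-1944 − 360 = -2304;  -6294 − 2304 = -8598;  -15800 − 8598 = -24398;  -33853 − 24398 = -58251;  -64966 − 58251 = -123217

-123217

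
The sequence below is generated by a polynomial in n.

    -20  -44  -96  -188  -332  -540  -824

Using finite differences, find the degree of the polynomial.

Δ: -24, -52, -92, -144, -208, -284
Δ²: -28, -40, -52, -64, -76
Δ³: -12, -12, -12, -12
The third differences are constant, so the polynomial has degree 3.

3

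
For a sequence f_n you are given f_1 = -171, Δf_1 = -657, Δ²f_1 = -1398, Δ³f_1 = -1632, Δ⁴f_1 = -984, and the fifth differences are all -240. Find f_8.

Build the table forward from the leading diagonal:
Δ⁵: -240  -240  -240  -240  -240  -240  -240  -240
Δ⁴: -984  -1224  -1464  -1704  -1944  -2184  -2424  -2664
Δ³: -1632  -2616  -3840  -5304  -7008  -8952  -11136  -13560
Δ²: -1398  -3030  -5646  -9486  -14790  -21798  -30750  -41886
Δ: -657  -2055  -5085  -10731  -20217  -35007  -56805  -87555
f: -171  -828  -2883  -7968  -18699  -38916  -73923  -130728

-130728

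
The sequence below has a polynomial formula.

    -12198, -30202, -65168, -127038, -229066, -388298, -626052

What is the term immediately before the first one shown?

-4046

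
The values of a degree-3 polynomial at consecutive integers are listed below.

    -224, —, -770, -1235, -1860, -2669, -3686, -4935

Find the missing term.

-441

Using the last 6 terms:
D1: -465, -625, -809, -1017, -1249
D2: -160, -184, -208, -232
D3: -24, -24, -24
Constant third difference = -24.
Extend backward: -160 + 24 = -136;  -465 + 136 = -329;  -770 + 329 = -441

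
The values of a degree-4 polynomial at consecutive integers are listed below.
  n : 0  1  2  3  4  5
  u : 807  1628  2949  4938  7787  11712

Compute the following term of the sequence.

16953

First differences: 821  1321  1989  2849  3925
Second differences: 500  668  860  1076
Third differences: 168  192  216
Fourth differences: 24  24
Fourth differences constant at 24.
216 + 24 = 240;  1076 + 240 = 1316;  3925 + 1316 = 5241;  11712 + 5241 = 16953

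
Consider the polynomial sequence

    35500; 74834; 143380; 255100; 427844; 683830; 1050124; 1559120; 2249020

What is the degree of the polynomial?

5

Δ: 39334, 68546, 111720, 172744, 255986, 366294, 508996, 689900
Δ²: 29212, 43174, 61024, 83242, 110308, 142702, 180904
Δ³: 13962, 17850, 22218, 27066, 32394, 38202
Δ⁴: 3888, 4368, 4848, 5328, 5808
Δ⁵: 480, 480, 480, 480
The fifth differences are constant, so the polynomial has degree 5.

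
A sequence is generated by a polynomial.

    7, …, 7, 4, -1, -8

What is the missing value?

8

Using the last 4 terms:
Δ: -3  -5  -7
Δ²: -2  -2
Constant second difference = -2.
Extend backward: -3 + 2 = -1;  7 + 1 = 8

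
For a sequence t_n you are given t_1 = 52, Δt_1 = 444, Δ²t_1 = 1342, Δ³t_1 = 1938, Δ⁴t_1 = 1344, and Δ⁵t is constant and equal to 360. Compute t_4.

Build the table forward from the leading diagonal:
D5: 360  360  360  360
D4: 1344  1704  2064  2424
D3: 1938  3282  4986  7050
D2: 1342  3280  6562  11548
D1: 444  1786  5066  11628
t: 52  496  2282  7348

7348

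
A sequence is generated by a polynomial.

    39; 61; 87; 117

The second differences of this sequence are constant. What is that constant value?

D1: 22, 26, 30
D2: 4, 4

4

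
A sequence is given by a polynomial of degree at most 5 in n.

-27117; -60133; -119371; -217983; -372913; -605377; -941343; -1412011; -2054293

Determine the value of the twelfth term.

Δ: -33016  -59238  -98612  -154930  -232464  -335966  -470668  -642282
Δ²: -26222  -39374  -56318  -77534  -103502  -134702  -171614
Δ³: -13152  -16944  -21216  -25968  -31200  -36912
Δ⁴: -3792  -4272  -4752  -5232  -5712
Δ⁵: -480  -480  -480  -480
Fifth differences constant at -480.
-5712 − 480 = -6192;  -36912 − 6192 = -43104;  -171614 − 43104 = -214718;  -642282 − 214718 = -857000;  -2054293 − 857000 = -2911293
-6192 − 480 = -6672;  -43104 − 6672 = -49776;  -214718 − 49776 = -264494;  -857000 − 264494 = -1121494;  -2911293 − 1121494 = -4032787
-6672 − 480 = -7152;  -49776 − 7152 = -56928;  -264494 − 56928 = -321422;  -1121494 − 321422 = -1442916;  -4032787 − 1442916 = -5475703

-5475703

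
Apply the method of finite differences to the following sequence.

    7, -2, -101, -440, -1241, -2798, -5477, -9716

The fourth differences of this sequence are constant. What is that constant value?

-72

First differences: -9, -99, -339, -801, -1557, -2679, -4239
Second differences: -90, -240, -462, -756, -1122, -1560
Third differences: -150, -222, -294, -366, -438
Fourth differences: -72, -72, -72, -72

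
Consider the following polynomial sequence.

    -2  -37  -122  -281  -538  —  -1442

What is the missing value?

Using the first 5 terms:
D1: -35  -85  -159  -257
D2: -50  -74  -98
D3: -24  -24
Constant third difference = -24.
Extend forward: -98 − 24 = -122;  -257 − 122 = -379;  -538 − 379 = -917

-917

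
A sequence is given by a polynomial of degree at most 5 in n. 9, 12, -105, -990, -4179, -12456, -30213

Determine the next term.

Δ: 3, -117, -885, -3189, -8277, -17757
Δ²: -120, -768, -2304, -5088, -9480
Δ³: -648, -1536, -2784, -4392
Δ⁴: -888, -1248, -1608
Δ⁵: -360, -360
The fifth differences are constant (-360).
-1608 − 360 = -1968;  -4392 − 1968 = -6360;  -9480 − 6360 = -15840;  -17757 − 15840 = -33597;  -30213 − 33597 = -63810

-63810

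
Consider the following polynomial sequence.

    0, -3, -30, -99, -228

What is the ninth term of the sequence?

Δ: -3  -27  -69  -129
Δ²: -24  -42  -60
Δ³: -18  -18
Constant third difference = -18, so extend:
-60 − 18 = -78;  -129 − 78 = -207;  -228 − 207 = -435
-78 − 18 = -96;  -207 − 96 = -303;  -435 − 303 = -738
-96 − 18 = -114;  -303 − 114 = -417;  -738 − 417 = -1155
-114 − 18 = -132;  -417 − 132 = -549;  -1155 − 549 = -1704

-1704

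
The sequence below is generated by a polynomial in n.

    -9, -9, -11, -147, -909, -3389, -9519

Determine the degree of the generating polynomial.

5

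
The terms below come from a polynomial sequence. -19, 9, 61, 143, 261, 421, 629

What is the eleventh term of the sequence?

28, 52, 82, 118, 160, 208
24, 30, 36, 42, 48
6, 6, 6, 6
The third differences are constant (6).
48 + 6 = 54;  208 + 54 = 262;  629 + 262 = 891
54 + 6 = 60;  262 + 60 = 322;  891 + 322 = 1213
60 + 6 = 66;  322 + 66 = 388;  1213 + 388 = 1601
66 + 6 = 72;  388 + 72 = 460;  1601 + 460 = 2061

2061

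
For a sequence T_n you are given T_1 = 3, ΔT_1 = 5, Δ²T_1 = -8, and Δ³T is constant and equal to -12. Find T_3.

Build the table forward from the leading diagonal:
Δ³: -12, -12, -12
Δ²: -8, -20, -32
Δ: 5, -3, -23
T: 3, 8, 5

5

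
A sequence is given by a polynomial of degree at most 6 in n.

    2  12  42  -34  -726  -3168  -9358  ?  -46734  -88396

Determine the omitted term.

-22398

Using the first 7 terms:
D1: 10  30  -76  -692  -2442  -6190
D2: 20  -106  -616  -1750  -3748
D3: -126  -510  -1134  -1998
D4: -384  -624  -864
D5: -240  -240
Constant fifth difference = -240.
Extend forward: -864 − 240 = -1104;  -1998 − 1104 = -3102;  -3748 − 3102 = -6850;  -6190 − 6850 = -13040;  -9358 − 13040 = -22398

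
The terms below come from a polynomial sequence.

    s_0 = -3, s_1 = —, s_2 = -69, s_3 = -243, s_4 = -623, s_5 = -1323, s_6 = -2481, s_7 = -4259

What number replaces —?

-11

Using the last 6 terms:
D1: -174, -380, -700, -1158, -1778
D2: -206, -320, -458, -620
D3: -114, -138, -162
D4: -24, -24
Constant fourth difference = -24.
Extend backward: -114 + 24 = -90;  -206 + 90 = -116;  -174 + 116 = -58;  -69 + 58 = -11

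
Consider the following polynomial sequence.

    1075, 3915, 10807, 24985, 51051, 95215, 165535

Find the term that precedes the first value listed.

181

D1: 2840, 6892, 14178, 26066, 44164, 70320
D2: 4052, 7286, 11888, 18098, 26156
D3: 3234, 4602, 6210, 8058
D4: 1368, 1608, 1848
D5: 240, 240
The fifth differences are constant at 240.
Work back: 1368 − 240 = 1128;  3234 − 1128 = 2106;  4052 − 2106 = 1946;  2840 − 1946 = 894;  1075 − 894 = 181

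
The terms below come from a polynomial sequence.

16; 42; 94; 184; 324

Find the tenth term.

2194

26  52  90  140
26  38  50
12  12
Third differences constant at 12.
50 + 12 = 62;  140 + 62 = 202;  324 + 202 = 526
62 + 12 = 74;  202 + 74 = 276;  526 + 276 = 802
74 + 12 = 86;  276 + 86 = 362;  802 + 362 = 1164
86 + 12 = 98;  362 + 98 = 460;  1164 + 460 = 1624
98 + 12 = 110;  460 + 110 = 570;  1624 + 570 = 2194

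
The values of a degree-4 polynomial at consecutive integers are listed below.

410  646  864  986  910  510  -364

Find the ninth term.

-4254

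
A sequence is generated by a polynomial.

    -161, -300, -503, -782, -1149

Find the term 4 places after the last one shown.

-139  -203  -279  -367
-64  -76  -88
-12  -12
Third differences constant at -12.
-88 − 12 = -100;  -367 − 100 = -467;  -1149 − 467 = -1616
-100 − 12 = -112;  -467 − 112 = -579;  -1616 − 579 = -2195
-112 − 12 = -124;  -579 − 124 = -703;  -2195 − 703 = -2898
-124 − 12 = -136;  -703 − 136 = -839;  -2898 − 839 = -3737

-3737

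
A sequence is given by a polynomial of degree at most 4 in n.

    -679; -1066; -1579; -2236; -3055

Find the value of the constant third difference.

First differences: -387, -513, -657, -819
Second differences: -126, -144, -162
Third differences: -18, -18

-18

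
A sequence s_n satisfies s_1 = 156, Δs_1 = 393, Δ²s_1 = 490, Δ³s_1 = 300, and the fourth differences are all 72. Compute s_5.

Build the table forward from the leading diagonal:
Fourth differences: 72  72  72  72  72
Third differences: 300  372  444  516  588
Second differences: 490  790  1162  1606  2122
First differences: 393  883  1673  2835  4441
s: 156  549  1432  3105  5940

5940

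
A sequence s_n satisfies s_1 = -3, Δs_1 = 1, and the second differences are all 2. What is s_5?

Build the table forward from the leading diagonal:
Δ²: 2, 2, 2, 2, 2
Δ: 1, 3, 5, 7, 9
s: -3, -2, 1, 6, 13

13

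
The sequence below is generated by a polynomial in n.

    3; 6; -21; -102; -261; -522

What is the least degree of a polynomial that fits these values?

D1: 3, -27, -81, -159, -261
D2: -30, -54, -78, -102
D3: -24, -24, -24
The third differences are constant, so the polynomial has degree 3.

3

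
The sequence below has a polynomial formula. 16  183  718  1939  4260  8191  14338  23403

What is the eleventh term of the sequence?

First differences: 167  535  1221  2321  3931  6147  9065
Second differences: 368  686  1100  1610  2216  2918
Third differences: 318  414  510  606  702
Fourth differences: 96  96  96  96
Constant fourth difference = 96, so extend:
702 + 96 = 798;  2918 + 798 = 3716;  9065 + 3716 = 12781;  23403 + 12781 = 36184
798 + 96 = 894;  3716 + 894 = 4610;  12781 + 4610 = 17391;  36184 + 17391 = 53575
894 + 96 = 990;  4610 + 990 = 5600;  17391 + 5600 = 22991;  53575 + 22991 = 76566

76566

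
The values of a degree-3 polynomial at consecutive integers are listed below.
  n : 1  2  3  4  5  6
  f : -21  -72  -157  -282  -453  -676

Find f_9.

-1717

-51, -85, -125, -171, -223
-34, -40, -46, -52
-6, -6, -6
Third differences constant at -6.
-52 − 6 = -58;  -223 − 58 = -281;  -676 − 281 = -957
-58 − 6 = -64;  -281 − 64 = -345;  -957 − 345 = -1302
-64 − 6 = -70;  -345 − 70 = -415;  -1302 − 415 = -1717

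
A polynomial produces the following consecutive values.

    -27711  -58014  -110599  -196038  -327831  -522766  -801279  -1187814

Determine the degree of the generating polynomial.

Δ: -30303, -52585, -85439, -131793, -194935, -278513, -386535
Δ²: -22282, -32854, -46354, -63142, -83578, -108022
Δ³: -10572, -13500, -16788, -20436, -24444
Δ⁴: -2928, -3288, -3648, -4008
Δ⁵: -360, -360, -360
The fifth differences are constant, so the polynomial has degree 5.

5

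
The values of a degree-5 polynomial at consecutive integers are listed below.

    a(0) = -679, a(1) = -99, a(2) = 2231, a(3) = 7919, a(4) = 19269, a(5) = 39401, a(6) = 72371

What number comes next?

580 , 2330 , 5688 , 11350 , 20132 , 32970
1750 , 3358 , 5662 , 8782 , 12838
1608 , 2304 , 3120 , 4056
696 , 816 , 936
120 , 120
The fifth differences are constant (120).
936 + 120 = 1056;  4056 + 1056 = 5112;  12838 + 5112 = 17950;  32970 + 17950 = 50920;  72371 + 50920 = 123291

123291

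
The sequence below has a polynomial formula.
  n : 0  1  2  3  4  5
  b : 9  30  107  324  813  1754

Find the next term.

D1: 21, 77, 217, 489, 941
D2: 56, 140, 272, 452
D3: 84, 132, 180
D4: 48, 48
Fourth differences constant at 48.
180 + 48 = 228;  452 + 228 = 680;  941 + 680 = 1621;  1754 + 1621 = 3375

3375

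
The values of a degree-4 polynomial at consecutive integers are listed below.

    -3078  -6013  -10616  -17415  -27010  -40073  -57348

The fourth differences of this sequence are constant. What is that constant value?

-72

First differences: -2935, -4603, -6799, -9595, -13063, -17275
Second differences: -1668, -2196, -2796, -3468, -4212
Third differences: -528, -600, -672, -744
Fourth differences: -72, -72, -72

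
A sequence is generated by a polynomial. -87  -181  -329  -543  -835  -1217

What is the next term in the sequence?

-1701

First differences: -94, -148, -214, -292, -382
Second differences: -54, -66, -78, -90
Third differences: -12, -12, -12
Third differences constant at -12.
-90 − 12 = -102;  -382 − 102 = -484;  -1217 − 484 = -1701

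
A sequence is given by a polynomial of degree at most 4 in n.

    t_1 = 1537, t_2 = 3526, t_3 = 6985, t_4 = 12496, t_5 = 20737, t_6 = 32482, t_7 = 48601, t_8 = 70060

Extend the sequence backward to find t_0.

532

First differences: 1989, 3459, 5511, 8241, 11745, 16119, 21459
Second differences: 1470, 2052, 2730, 3504, 4374, 5340
Third differences: 582, 678, 774, 870, 966
Fourth differences: 96, 96, 96, 96
The fourth differences are constant at 96.
Work back: 582 − 96 = 486;  1470 − 486 = 984;  1989 − 984 = 1005;  1537 − 1005 = 532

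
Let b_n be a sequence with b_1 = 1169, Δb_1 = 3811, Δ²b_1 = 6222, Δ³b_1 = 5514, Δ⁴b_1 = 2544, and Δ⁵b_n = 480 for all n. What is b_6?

150784

Build the table forward from the leading diagonal:
Fifth differences: 480  480  480  480  480  480
Fourth differences: 2544  3024  3504  3984  4464  4944
Third differences: 5514  8058  11082  14586  18570  23034
Second differences: 6222  11736  19794  30876  45462  64032
First differences: 3811  10033  21769  41563  72439  117901
b: 1169  4980  15013  36782  78345  150784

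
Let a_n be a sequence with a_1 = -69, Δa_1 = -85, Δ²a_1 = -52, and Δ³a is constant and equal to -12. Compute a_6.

-1134

Build the table forward from the leading diagonal:
D3: -12, -12, -12, -12, -12, -12
D2: -52, -64, -76, -88, -100, -112
D1: -85, -137, -201, -277, -365, -465
a: -69, -154, -291, -492, -769, -1134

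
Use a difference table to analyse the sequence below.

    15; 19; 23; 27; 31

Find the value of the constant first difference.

First differences: 4, 4, 4, 4

4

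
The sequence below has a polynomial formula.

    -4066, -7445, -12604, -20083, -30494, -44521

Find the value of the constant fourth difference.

-72

Δ: -3379, -5159, -7479, -10411, -14027
Δ²: -1780, -2320, -2932, -3616
Δ³: -540, -612, -684
Δ⁴: -72, -72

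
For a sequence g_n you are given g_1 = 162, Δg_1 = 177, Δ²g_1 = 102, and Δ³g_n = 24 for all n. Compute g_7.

3234

Build the table forward from the leading diagonal:
Δ³: 24  24  24  24  24  24  24
Δ²: 102  126  150  174  198  222  246
Δ: 177  279  405  555  729  927  1149
g: 162  339  618  1023  1578  2307  3234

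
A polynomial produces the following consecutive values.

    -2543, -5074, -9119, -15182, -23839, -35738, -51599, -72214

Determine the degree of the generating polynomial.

4

-2531, -4045, -6063, -8657, -11899, -15861, -20615
-1514, -2018, -2594, -3242, -3962, -4754
-504, -576, -648, -720, -792
-72, -72, -72, -72
The fourth differences are constant, so the polynomial has degree 4.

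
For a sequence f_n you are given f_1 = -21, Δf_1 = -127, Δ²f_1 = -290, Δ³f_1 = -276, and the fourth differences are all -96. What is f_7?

-12093

Build the table forward from the leading diagonal:
Δ⁴: -96  -96  -96  -96  -96  -96  -96
Δ³: -276  -372  -468  -564  -660  -756  -852
Δ²: -290  -566  -938  -1406  -1970  -2630  -3386
Δ: -127  -417  -983  -1921  -3327  -5297  -7927
f: -21  -148  -565  -1548  -3469  -6796  -12093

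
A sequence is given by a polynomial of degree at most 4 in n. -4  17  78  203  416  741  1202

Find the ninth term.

D1: 21  61  125  213  325  461
D2: 40  64  88  112  136
D3: 24  24  24  24
Third differences constant at 24.
136 + 24 = 160;  461 + 160 = 621;  1202 + 621 = 1823
160 + 24 = 184;  621 + 184 = 805;  1823 + 805 = 2628

2628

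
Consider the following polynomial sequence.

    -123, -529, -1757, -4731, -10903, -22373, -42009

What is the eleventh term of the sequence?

-293173

-406 , -1228 , -2974 , -6172 , -11470 , -19636
-822 , -1746 , -3198 , -5298 , -8166
-924 , -1452 , -2100 , -2868
-528 , -648 , -768
-120 , -120
Constant fifth difference = -120, so extend:
-768 − 120 = -888;  -2868 − 888 = -3756;  -8166 − 3756 = -11922;  -19636 − 11922 = -31558;  -42009 − 31558 = -73567
-888 − 120 = -1008;  -3756 − 1008 = -4764;  -11922 − 4764 = -16686;  -31558 − 16686 = -48244;  -73567 − 48244 = -121811
-1008 − 120 = -1128;  -4764 − 1128 = -5892;  -16686 − 5892 = -22578;  -48244 − 22578 = -70822;  -121811 − 70822 = -192633
-1128 − 120 = -1248;  -5892 − 1248 = -7140;  -22578 − 7140 = -29718;  -70822 − 29718 = -100540;  -192633 − 100540 = -293173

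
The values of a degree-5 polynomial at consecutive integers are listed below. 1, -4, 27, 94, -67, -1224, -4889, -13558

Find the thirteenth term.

-318443

First differences: -5, 31, 67, -161, -1157, -3665, -8669
Second differences: 36, 36, -228, -996, -2508, -5004
Third differences: 0, -264, -768, -1512, -2496
Fourth differences: -264, -504, -744, -984
Fifth differences: -240, -240, -240
Fifth differences constant at -240.
-984 − 240 = -1224;  -2496 − 1224 = -3720;  -5004 − 3720 = -8724;  -8669 − 8724 = -17393;  -13558 − 17393 = -30951
-1224 − 240 = -1464;  -3720 − 1464 = -5184;  -8724 − 5184 = -13908;  -17393 − 13908 = -31301;  -30951 − 31301 = -62252
-1464 − 240 = -1704;  -5184 − 1704 = -6888;  -13908 − 6888 = -20796;  -31301 − 20796 = -52097;  -62252 − 52097 = -114349
-1704 − 240 = -1944;  -6888 − 1944 = -8832;  -20796 − 8832 = -29628;  -52097 − 29628 = -81725;  -114349 − 81725 = -196074
-1944 − 240 = -2184;  -8832 − 2184 = -11016;  -29628 − 11016 = -40644;  -81725 − 40644 = -122369;  -196074 − 122369 = -318443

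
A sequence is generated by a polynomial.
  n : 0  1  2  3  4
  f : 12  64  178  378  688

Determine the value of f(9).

4728

D1: 52, 114, 200, 310
D2: 62, 86, 110
D3: 24, 24
Third differences constant at 24.
110 + 24 = 134;  310 + 134 = 444;  688 + 444 = 1132
134 + 24 = 158;  444 + 158 = 602;  1132 + 602 = 1734
158 + 24 = 182;  602 + 182 = 784;  1734 + 784 = 2518
182 + 24 = 206;  784 + 206 = 990;  2518 + 990 = 3508
206 + 24 = 230;  990 + 230 = 1220;  3508 + 1220 = 4728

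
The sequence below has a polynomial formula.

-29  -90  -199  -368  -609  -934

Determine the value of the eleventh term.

-4239

D1: -61 , -109 , -169 , -241 , -325
D2: -48 , -60 , -72 , -84
D3: -12 , -12 , -12
Constant third difference = -12, so extend:
-84 − 12 = -96;  -325 − 96 = -421;  -934 − 421 = -1355
-96 − 12 = -108;  -421 − 108 = -529;  -1355 − 529 = -1884
-108 − 12 = -120;  -529 − 120 = -649;  -1884 − 649 = -2533
-120 − 12 = -132;  -649 − 132 = -781;  -2533 − 781 = -3314
-132 − 12 = -144;  -781 − 144 = -925;  -3314 − 925 = -4239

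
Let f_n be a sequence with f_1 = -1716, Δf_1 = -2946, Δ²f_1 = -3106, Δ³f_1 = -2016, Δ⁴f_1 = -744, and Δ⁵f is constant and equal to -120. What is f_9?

-283948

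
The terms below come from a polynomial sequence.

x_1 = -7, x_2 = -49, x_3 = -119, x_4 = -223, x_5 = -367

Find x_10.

-42, -70, -104, -144
-28, -34, -40
-6, -6
Constant third difference = -6, so extend:
-40 − 6 = -46;  -144 − 46 = -190;  -367 − 190 = -557
-46 − 6 = -52;  -190 − 52 = -242;  -557 − 242 = -799
-52 − 6 = -58;  -242 − 58 = -300;  -799 − 300 = -1099
-58 − 6 = -64;  -300 − 64 = -364;  -1099 − 364 = -1463
-64 − 6 = -70;  -364 − 70 = -434;  -1463 − 434 = -1897

-1897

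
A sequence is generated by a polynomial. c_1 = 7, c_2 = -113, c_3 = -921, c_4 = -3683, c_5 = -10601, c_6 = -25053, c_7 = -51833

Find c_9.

First differences: -120 , -808 , -2762 , -6918 , -14452 , -26780
Second differences: -688 , -1954 , -4156 , -7534 , -12328
Third differences: -1266 , -2202 , -3378 , -4794
Fourth differences: -936 , -1176 , -1416
Fifth differences: -240 , -240
Fifth differences constant at -240.
-1416 − 240 = -1656;  -4794 − 1656 = -6450;  -12328 − 6450 = -18778;  -26780 − 18778 = -45558;  -51833 − 45558 = -97391
-1656 − 240 = -1896;  -6450 − 1896 = -8346;  -18778 − 8346 = -27124;  -45558 − 27124 = -72682;  -97391 − 72682 = -170073

-170073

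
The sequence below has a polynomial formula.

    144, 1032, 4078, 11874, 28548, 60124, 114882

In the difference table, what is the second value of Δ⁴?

D1: 888, 3046, 7796, 16674, 31576, 54758
D2: 2158, 4750, 8878, 14902, 23182
D3: 2592, 4128, 6024, 8280
D4: 1536, 1896, 2256
D5: 360, 360

1896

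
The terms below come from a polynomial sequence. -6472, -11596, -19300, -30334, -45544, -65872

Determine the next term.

-92356

D1: -5124, -7704, -11034, -15210, -20328
D2: -2580, -3330, -4176, -5118
D3: -750, -846, -942
D4: -96, -96
Fourth differences constant at -96.
-942 − 96 = -1038;  -5118 − 1038 = -6156;  -20328 − 6156 = -26484;  -65872 − 26484 = -92356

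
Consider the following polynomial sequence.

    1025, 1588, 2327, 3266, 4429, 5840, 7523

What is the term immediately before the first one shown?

614

D1: 563  739  939  1163  1411  1683
D2: 176  200  224  248  272
D3: 24  24  24  24
The third differences are constant at 24.
Work back: 176 − 24 = 152;  563 − 152 = 411;  1025 − 411 = 614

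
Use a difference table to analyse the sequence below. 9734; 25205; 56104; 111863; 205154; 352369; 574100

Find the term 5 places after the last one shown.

First differences: 15471  30899  55759  93291  147215  221731
Second differences: 15428  24860  37532  53924  74516
Third differences: 9432  12672  16392  20592
Fourth differences: 3240  3720  4200
Fifth differences: 480  480
Constant fifth difference = 480, so extend:
4200 + 480 = 4680;  20592 + 4680 = 25272;  74516 + 25272 = 99788;  221731 + 99788 = 321519;  574100 + 321519 = 895619
4680 + 480 = 5160;  25272 + 5160 = 30432;  99788 + 30432 = 130220;  321519 + 130220 = 451739;  895619 + 451739 = 1347358
5160 + 480 = 5640;  30432 + 5640 = 36072;  130220 + 36072 = 166292;  451739 + 166292 = 618031;  1347358 + 618031 = 1965389
5640 + 480 = 6120;  36072 + 6120 = 42192;  166292 + 42192 = 208484;  618031 + 208484 = 826515;  1965389 + 826515 = 2791904
6120 + 480 = 6600;  42192 + 6600 = 48792;  208484 + 48792 = 257276;  826515 + 257276 = 1083791;  2791904 + 1083791 = 3875695

3875695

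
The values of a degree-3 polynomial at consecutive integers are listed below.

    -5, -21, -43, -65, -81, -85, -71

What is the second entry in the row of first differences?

-22

First differences: -16, -22, -22, -16, -4, 14
Second differences: -6, 0, 6, 12, 18
Third differences: 6, 6, 6, 6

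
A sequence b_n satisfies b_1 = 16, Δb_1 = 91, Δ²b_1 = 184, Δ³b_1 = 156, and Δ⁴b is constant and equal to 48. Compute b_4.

Build the table forward from the leading diagonal:
Fourth differences: 48  48  48  48
Third differences: 156  204  252  300
Second differences: 184  340  544  796
First differences: 91  275  615  1159
b: 16  107  382  997

997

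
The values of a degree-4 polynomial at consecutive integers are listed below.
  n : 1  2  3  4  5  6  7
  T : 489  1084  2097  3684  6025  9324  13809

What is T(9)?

Δ: 595, 1013, 1587, 2341, 3299, 4485
Δ²: 418, 574, 754, 958, 1186
Δ³: 156, 180, 204, 228
Δ⁴: 24, 24, 24
Constant fourth difference = 24, so extend:
228 + 24 = 252;  1186 + 252 = 1438;  4485 + 1438 = 5923;  13809 + 5923 = 19732
252 + 24 = 276;  1438 + 276 = 1714;  5923 + 1714 = 7637;  19732 + 7637 = 27369

27369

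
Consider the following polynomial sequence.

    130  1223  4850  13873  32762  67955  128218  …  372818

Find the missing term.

225005

Using the first 7 terms:
1093, 3627, 9023, 18889, 35193, 60263
2534, 5396, 9866, 16304, 25070
2862, 4470, 6438, 8766
1608, 1968, 2328
360, 360
Constant fifth difference = 360.
Extend forward: 2328 + 360 = 2688;  8766 + 2688 = 11454;  25070 + 11454 = 36524;  60263 + 36524 = 96787;  128218 + 96787 = 225005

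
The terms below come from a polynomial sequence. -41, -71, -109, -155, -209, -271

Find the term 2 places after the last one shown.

Δ: -30, -38, -46, -54, -62
Δ²: -8, -8, -8, -8
Second differences constant at -8.
-62 − 8 = -70;  -271 − 70 = -341
-70 − 8 = -78;  -341 − 78 = -419

-419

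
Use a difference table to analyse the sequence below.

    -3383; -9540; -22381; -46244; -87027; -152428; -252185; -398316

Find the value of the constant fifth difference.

-240

First differences: -6157, -12841, -23863, -40783, -65401, -99757, -146131
Second differences: -6684, -11022, -16920, -24618, -34356, -46374
Third differences: -4338, -5898, -7698, -9738, -12018
Fourth differences: -1560, -1800, -2040, -2280
Fifth differences: -240, -240, -240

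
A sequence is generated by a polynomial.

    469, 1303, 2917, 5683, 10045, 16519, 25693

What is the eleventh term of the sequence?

D1: 834, 1614, 2766, 4362, 6474, 9174
D2: 780, 1152, 1596, 2112, 2700
D3: 372, 444, 516, 588
D4: 72, 72, 72
Constant fourth difference = 72, so extend:
588 + 72 = 660;  2700 + 660 = 3360;  9174 + 3360 = 12534;  25693 + 12534 = 38227
660 + 72 = 732;  3360 + 732 = 4092;  12534 + 4092 = 16626;  38227 + 16626 = 54853
732 + 72 = 804;  4092 + 804 = 4896;  16626 + 4896 = 21522;  54853 + 21522 = 76375
804 + 72 = 876;  4896 + 876 = 5772;  21522 + 5772 = 27294;  76375 + 27294 = 103669

103669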